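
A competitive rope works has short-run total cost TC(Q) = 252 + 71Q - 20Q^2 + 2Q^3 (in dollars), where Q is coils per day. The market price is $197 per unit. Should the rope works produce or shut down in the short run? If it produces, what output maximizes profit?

Produce at Q = 9

Variable cost is VC = 71Q - 20Q^2 + 2Q^3, so AVC = VC/Q = 71 - 20Q + 2Q^2 and MC = dTC/dQ = 71 - 40Q + 6Q^2.
The AVC parabola has its vertex at Q = 20/4 = 5, where AVC = 71 - 20·5 + 2·5^2 = $21.
Since P = $197 ≥ min AVC = $21, price covers variable cost and the firm should produce.
P = MC gives -126 - 40Q + 6Q^2 = 0, with roots -7/3 and 9. Take the larger (rising MC): Q* = 9.
Check: AVC at Q = 9 is $53 ≤ P, so revenue covers variable cost.
Profit = P·Q − TC = 197·9 − 729 = $1044.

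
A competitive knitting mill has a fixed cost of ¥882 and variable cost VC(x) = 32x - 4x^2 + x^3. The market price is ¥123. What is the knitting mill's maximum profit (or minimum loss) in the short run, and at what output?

Profit = -¥392 at x = 7

AVC = 32 - 4x + x^2; min AVC = ¥28 at x = 2. Since P = ¥123 ≥ min AVC, the firm produces.
MC = 32 - 8x + 3x^2. Setting P = MC and taking the root on the rising branch gives x* = 7.
TR = 123·7 = 861. TC = 882 + 371 = 1253. Profit = 861 − 1253 = -¥392.
By producing, the firm covers all variable cost plus ¥490 of fixed cost; shutting down would lose the full ¥882.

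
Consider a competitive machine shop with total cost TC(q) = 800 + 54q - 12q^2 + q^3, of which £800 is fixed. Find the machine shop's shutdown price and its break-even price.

Shutdown price = min AVC. AVC = 54 - 12q + q^2, with vertex at q = 6 and minimum £18.
ATC = 800/q + 54 - 12q + q^2. Setting dATC/dq = −800/q^2 − 12 + 2q = 0 gives q = 10 (since 2·10^3 − 12·10^2 = 800).
min ATC = 800/10 + 54 − 12·10 + 10^2 = £114. That is the break-even price.
For £18 ≤ P < £114 the firm produces at a loss; below £18 it shuts down.

Shutdown price = £18; break-even price = £114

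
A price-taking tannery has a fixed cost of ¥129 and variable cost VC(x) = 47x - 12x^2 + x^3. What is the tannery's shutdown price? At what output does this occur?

The firm shuts down when price falls below the minimum of average variable cost. AVC = VC/x = 47 - 12x + x^2.
dAVC/dx = -12 + 2x = 0 gives x = 6. min AVC = 47 - 12·6 + 6^2 = 11.
So the shutdown price is ¥11.

¥11 per unit, at x = 6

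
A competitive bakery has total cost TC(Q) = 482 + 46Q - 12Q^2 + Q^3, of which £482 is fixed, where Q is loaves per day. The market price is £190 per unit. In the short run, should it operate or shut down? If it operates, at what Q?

Produce at Q = 12

Strip out fixed cost: VC = 46Q - 12Q^2 + Q^3. Then AVC = 46 - 12Q + Q^2 and MC = 46 - 24Q + 3Q^2.
AVC is minimized where dAVC/dQ = -12 + 2Q = 0, at Q = 6; min AVC = 46 - 12·6 + 6^2 = £10.
P = £190 exceeds min AVC = £10, so the firm stays open.
Solving P = MC: -144 - 24Q + 3Q^2 = 0 ⇒ Q = -4 or 12. On the upward-sloping branch, Q* = 12.
Check: AVC at Q = 12 is £46 ≤ P, so revenue covers variable cost.
Profit = P·Q − TC = 190·12 − 1034 = £1246.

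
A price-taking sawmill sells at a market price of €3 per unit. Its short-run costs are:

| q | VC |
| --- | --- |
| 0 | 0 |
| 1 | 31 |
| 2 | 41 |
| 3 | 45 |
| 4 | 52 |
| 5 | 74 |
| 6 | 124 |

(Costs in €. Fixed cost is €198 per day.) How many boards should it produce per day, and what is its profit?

Compute π = P·q − TC at each output: q=0: -198; q=1: -226; q=2: -233; q=3: -234; q=4: -238; q=5: -257; q=6: -304.
Profit is highest at q = 0. Equivalently, the lowest AVC in the table is 52/4 ≈ €13 at q = 4, and P = €3 falls below it — price never covers variable cost, so the firm shuts down and loses only its fixed cost.

q = 0 (shut down); profit = -€198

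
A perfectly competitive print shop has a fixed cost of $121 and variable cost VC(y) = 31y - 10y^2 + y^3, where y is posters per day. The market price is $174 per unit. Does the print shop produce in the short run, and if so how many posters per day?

Produce at y = 11

Variable cost is VC = 31y - 10y^2 + y^3, so AVC = VC/y = 31 - 10y + y^2 and MC = dTC/dy = 31 - 20y + 3y^2.
AVC hits its minimum where MC = AVC, at y = 5, giving min AVC = 31 - 10·5 + 5^2 = $6.
P = $174 exceeds min AVC = $6, so the firm stays open.
P = MC gives -143 - 20y + 3y^2 = 0, with roots -13/3 and 11. Take the larger (rising MC): y* = 11.
Check: AVC at y = 11 is $42 ≤ P, so revenue covers variable cost.
Profit = P·y − TC = 174·11 − 583 = $1331.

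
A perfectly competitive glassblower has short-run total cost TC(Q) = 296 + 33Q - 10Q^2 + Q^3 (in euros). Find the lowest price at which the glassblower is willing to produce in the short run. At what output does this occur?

€8 per unit, at Q = 5

The shutdown price is the minimum of AVC. VC = 33Q - 10Q^2 + Q^3, so AVC = 33 - 10Q + Q^2.
dAVC/dQ = -10 + 2Q = 0 gives Q = 5. min AVC = 33 - 10·5 + 5^2 = 8.
So the shutdown price is €8.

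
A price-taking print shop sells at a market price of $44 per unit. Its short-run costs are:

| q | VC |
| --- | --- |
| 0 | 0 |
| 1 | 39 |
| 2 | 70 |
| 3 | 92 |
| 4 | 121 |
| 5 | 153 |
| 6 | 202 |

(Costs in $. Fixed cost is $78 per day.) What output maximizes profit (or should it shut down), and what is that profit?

Tabulate TR − TC: q=0: -78; q=1: -73; q=2: -60; q=3: -38; q=4: -23; q=5: -11; q=6: -16.
Profit is maximized at q = 5. AVC there is 153/5 = $30.60 ≤ P, so producing beats shutting down (which would give -$78).

q = 5; profit = -$11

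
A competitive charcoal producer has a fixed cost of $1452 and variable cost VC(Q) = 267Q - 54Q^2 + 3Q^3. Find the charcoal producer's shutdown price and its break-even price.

Shutdown price = $24; break-even price = $168

Shutdown price = min AVC. AVC = 267 - 54Q + 3Q^2, with vertex at Q = 9 and minimum $24.
ATC = 1452/Q + 267 - 54Q + 3Q^2. Setting dATC/dQ = −1452/Q^2 − 54 + 6Q = 0 gives Q = 11 (since 6·11^3 − 54·11^2 = 1452).
min ATC = 1452/11 + 267 − 54·11 + 3·11^2 = $168. That is the break-even price.
Between these two prices the firm operates at a loss; above $168 it earns a profit.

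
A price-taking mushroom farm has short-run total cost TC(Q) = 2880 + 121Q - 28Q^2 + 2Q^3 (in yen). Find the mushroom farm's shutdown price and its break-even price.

Shutdown price = ¥23; break-even price = ¥313

Shutdown price = min AVC. AVC = 121 - 28Q + 2Q^2, with vertex at Q = 7 and minimum ¥23.
ATC = 2880/Q + 121 - 28Q + 2Q^2. Setting dATC/dQ = −2880/Q^2 − 28 + 4Q = 0 gives Q = 12 (since 4·12^3 − 28·12^2 = 2880).
min ATC = 2880/12 + 121 − 28·12 + 2·12^2 = ¥313. That is the break-even price.
For ¥23 ≤ P < ¥313 the firm produces at a loss; below ¥23 it shuts down.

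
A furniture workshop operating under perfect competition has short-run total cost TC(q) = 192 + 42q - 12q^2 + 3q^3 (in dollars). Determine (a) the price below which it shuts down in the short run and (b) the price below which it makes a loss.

Shutdown price = $30; break-even price = $90

AVC = 42 - 12q + 3q^2; minimized at q = 2, giving min AVC = $30. That is the shutdown price.
ATC = 192/q + 42 - 12q + 3q^2. Setting dATC/dq = −192/q^2 − 12 + 6q = 0 gives q = 4 (since 6·4^3 − 12·4^2 = 192).
min ATC = 192/4 + 42 − 12·4 + 3·4^2 = $90. That is the break-even price.
Between these two prices the firm operates at a loss; above $90 it earns a profit.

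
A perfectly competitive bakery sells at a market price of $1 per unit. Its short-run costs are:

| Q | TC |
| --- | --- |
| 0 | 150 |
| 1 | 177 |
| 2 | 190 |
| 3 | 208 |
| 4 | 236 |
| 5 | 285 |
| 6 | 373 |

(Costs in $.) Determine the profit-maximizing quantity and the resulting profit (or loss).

Tabulate TR − TC: Q=0: -150; Q=1: -176; Q=2: -188; Q=3: -205; Q=4: -232; Q=5: -280; Q=6: -367.
Profit is highest at Q = 0. Equivalently, the lowest AVC in the table is 58/3 ≈ $19.33 at Q = 3, and P = $1 falls below it — price never covers variable cost, so the firm shuts down and loses only its fixed cost.

Q = 0 (shut down); profit = -$150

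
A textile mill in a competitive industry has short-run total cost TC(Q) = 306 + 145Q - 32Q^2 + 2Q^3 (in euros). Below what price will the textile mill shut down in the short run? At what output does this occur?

€17 per unit, at Q = 8

The firm shuts down when price falls below the minimum of average variable cost. AVC = VC/Q = 145 - 32Q + 2Q^2.
At the minimum of AVC, MC = AVC. MC = 145 - 64Q + 6Q^2; setting MC = AVC gives 4Q^2 - 32Q = 0, so Q = 8. min AVC = 17.
The firm shuts down for any P below €17.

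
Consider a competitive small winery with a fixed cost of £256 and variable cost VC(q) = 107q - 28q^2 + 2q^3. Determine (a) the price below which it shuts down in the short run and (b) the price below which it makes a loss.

Shutdown price = £9; break-even price = £43

AVC = 107 - 28q + 2q^2; minimized at q = 7, giving min AVC = £9. That is the shutdown price.
ATC = 256/q + 107 - 28q + 2q^2. Setting dATC/dq = −256/q^2 − 28 + 4q = 0 gives q = 8 (since 4·8^3 − 28·8^2 = 256).
min ATC = 256/8 + 107 − 28·8 + 2·8^2 = £43. That is the break-even price.
For £9 ≤ P < £43 the firm produces at a loss; below £9 it shuts down.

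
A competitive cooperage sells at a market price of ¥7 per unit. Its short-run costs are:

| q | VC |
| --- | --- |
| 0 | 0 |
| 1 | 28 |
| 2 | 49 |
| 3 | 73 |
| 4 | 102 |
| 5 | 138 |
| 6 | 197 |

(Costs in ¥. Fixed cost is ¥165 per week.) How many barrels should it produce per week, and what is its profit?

Tabulate TR − TC: q=0: -165; q=1: -186; q=2: -200; q=3: -217; q=4: -239; q=5: -268; q=6: -320.
Profit is highest at q = 0. Equivalently, the lowest AVC in the table is 73/3 ≈ ¥24.33 at q = 3, and P = ¥7 falls below it — price never covers variable cost, so the firm shuts down and loses only its fixed cost.

q = 0 (shut down); profit = -¥165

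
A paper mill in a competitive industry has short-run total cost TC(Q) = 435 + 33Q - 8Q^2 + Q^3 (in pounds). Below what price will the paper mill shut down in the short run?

£17 per unit

The shutdown price is the minimum of AVC. VC = 33Q - 8Q^2 + Q^3, so AVC = 33 - 8Q + Q^2.
At the minimum of AVC, MC = AVC. MC = 33 - 16Q + 3Q^2; setting MC = AVC gives 2Q^2 - 8Q = 0, so Q = 4. min AVC = 17.
The firm shuts down for any P below £17.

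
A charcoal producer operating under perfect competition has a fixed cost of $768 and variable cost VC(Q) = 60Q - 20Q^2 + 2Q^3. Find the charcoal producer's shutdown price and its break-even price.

AVC = 60 - 20Q + 2Q^2; minimized at Q = 5, giving min AVC = $10. That is the shutdown price.
ATC = 768/Q + 60 - 20Q + 2Q^2. Setting dATC/dQ = −768/Q^2 − 20 + 4Q = 0 gives Q = 8 (since 4·8^3 − 20·8^2 = 768).
min ATC = 768/8 + 60 − 20·8 + 2·8^2 = $124. That is the break-even price.
Between these two prices the firm operates at a loss; above $124 it earns a profit.

Shutdown price = $10; break-even price = $124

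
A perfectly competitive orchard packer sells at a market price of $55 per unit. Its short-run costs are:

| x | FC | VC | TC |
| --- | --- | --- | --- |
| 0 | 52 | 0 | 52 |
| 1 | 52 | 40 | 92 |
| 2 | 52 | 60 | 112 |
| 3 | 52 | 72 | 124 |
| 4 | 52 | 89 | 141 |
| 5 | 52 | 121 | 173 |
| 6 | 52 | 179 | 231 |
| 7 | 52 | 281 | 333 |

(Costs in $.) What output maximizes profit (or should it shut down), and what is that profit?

Profit at each row (π = 55x − TC): x=0: -52; x=1: -37; x=2: -2; x=3: 41; x=4: 79; x=5: 102; x=6: 99; x=7: 52.
Profit is maximized at x = 5. AVC there is 121/5 = $24.20 ≤ P, so producing beats shutting down (which would give -$52).

x = 5; profit = $102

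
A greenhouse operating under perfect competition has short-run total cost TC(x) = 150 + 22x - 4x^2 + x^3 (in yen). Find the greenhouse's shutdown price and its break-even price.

Shutdown price = ¥18; break-even price = ¥57

AVC = 22 - 4x + x^2; minimized at x = 2, giving min AVC = ¥18. That is the shutdown price.
ATC = 150/x + 22 - 4x + x^2. Setting dATC/dx = −150/x^2 − 4 + 2x = 0 gives x = 5 (since 2·5^3 − 4·5^2 = 150).
min ATC = 150/5 + 22 − 4·5 + 5^2 = ¥57. That is the break-even price.
For ¥18 ≤ P < ¥57 the firm produces at a loss; below ¥18 it shuts down.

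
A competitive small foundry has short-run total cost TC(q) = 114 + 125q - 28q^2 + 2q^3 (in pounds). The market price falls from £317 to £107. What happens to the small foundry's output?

Output falls from 12 to 9

MC = 125 - 56q + 6q^2; the shutdown threshold is min AVC = £27 (at q = 7).
At P = £317 ≥ min AVC, set P = MC on the rising branch: q = 12.
At P = £107 ≥ min AVC, set P = MC: q = 9. The firm stays open but cuts output.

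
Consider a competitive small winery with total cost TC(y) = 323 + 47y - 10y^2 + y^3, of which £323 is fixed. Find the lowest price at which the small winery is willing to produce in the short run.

£22 per unit

The firm shuts down when price falls below the minimum of average variable cost. AVC = VC/y = 47 - 10y + y^2.
dAVC/dy = -10 + 2y = 0 gives y = 5. min AVC = 47 - 10·5 + 5^2 = 22.
The firm shuts down for any P below £22.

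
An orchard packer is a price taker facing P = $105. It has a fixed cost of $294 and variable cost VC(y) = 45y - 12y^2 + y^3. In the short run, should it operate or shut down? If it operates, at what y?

From TC, MC = TC'(y) = 45 - 24y + 3y^2 and AVC = VC/y = 45 - 12y + y^2.
AVC hits its minimum where MC = AVC, at y = 6, giving min AVC = 45 - 12·6 + 6^2 = $9.
Because $105 ≥ $9, revenue can cover variable cost; the firm operates.
Set P = MC: 105 = 45 - 24y + 3y^2 → -60 - 24y + 3y^2 = 0. The roots are y = -2 and y = 10; the profit-maximizing output is on the rising part of MC, so y* = 10.
Check: AVC at y = 10 is $25 ≤ P, so revenue covers variable cost.
Profit = P·y − TC = 105·10 − 544 = $506.

Produce at y = 10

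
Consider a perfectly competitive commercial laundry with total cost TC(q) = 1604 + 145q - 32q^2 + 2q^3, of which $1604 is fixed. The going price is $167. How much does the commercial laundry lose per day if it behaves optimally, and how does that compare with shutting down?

AVC = 145 - 32q + 2q^2 has its minimum $17 at q = 8; price $167 clears that bar, so the firm operates.
MC = 145 - 64q + 6q^2. Setting P = MC and taking the root on the rising branch gives q* = 11.
TR = 167·11 = 1837. TC = 1604 + 385 = 1989. Profit = 1837 − 1989 = -$152.
That loss of $152 beats the $1604 the firm would lose by shutting down; producing recovers $1452 of fixed cost.

Profit = -$152 at q = 11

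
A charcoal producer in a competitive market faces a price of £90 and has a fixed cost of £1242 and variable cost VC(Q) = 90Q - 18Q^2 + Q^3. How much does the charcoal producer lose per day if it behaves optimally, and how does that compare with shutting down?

Profit = -£378 at Q = 12

AVC = 90 - 18Q + Q^2 has its minimum £9 at Q = 9; price £90 clears that bar, so the firm operates.
With MC = 90 - 36Q + 3Q^2, P = MC on the upward-sloping part at Q* = 12.
TR = 90·12 = 1080. TC = 1242 + 216 = 1458. Profit = 1080 − 1458 = -£378.
Shutting down would mean losing the fixed cost of £1242, so operating at a loss of £378 is better by £864.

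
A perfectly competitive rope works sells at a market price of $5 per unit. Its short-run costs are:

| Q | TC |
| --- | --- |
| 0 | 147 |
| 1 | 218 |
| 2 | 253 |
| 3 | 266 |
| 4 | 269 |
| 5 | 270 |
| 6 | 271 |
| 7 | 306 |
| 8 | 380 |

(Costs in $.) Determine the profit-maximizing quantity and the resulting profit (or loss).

Q = 0 (shut down); profit = -$147

Tabulate TR − TC: Q=0: -147; Q=1: -213; Q=2: -243; Q=3: -251; Q=4: -249; Q=5: -245; Q=6: -241; Q=7: -271; Q=8: -340.
Profit is highest at Q = 0. Equivalently, the lowest AVC in the table is 124/6 ≈ $20.67 at Q = 6, and P = $5 falls below it — price never covers variable cost, so the firm shuts down and loses only its fixed cost.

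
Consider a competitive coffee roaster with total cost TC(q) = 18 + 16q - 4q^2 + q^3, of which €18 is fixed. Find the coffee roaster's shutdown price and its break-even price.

AVC = 16 - 4q + q^2; minimized at q = 2, giving min AVC = €12. That is the shutdown price.
ATC = 18/q + 16 - 4q + q^2. Setting dATC/dq = −18/q^2 − 4 + 2q = 0 gives q = 3 (since 2·3^3 − 4·3^2 = 18).
min ATC = 18/3 + 16 − 4·3 + 3^2 = €19. That is the break-even price.
Between these two prices the firm operates at a loss; above €19 it earns a profit.

Shutdown price = €12; break-even price = €19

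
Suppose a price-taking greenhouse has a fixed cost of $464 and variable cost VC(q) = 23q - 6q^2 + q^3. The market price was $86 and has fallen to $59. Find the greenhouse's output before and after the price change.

MC = 23 - 12q + 3q^2; the shutdown threshold is min AVC = $14 (at q = 3).
At P = $86 ≥ min AVC, set P = MC on the rising branch: q = 7.
At P = $59 ≥ min AVC, set P = MC: q = 6. The firm stays open but cuts output.

Output falls from 7 to 6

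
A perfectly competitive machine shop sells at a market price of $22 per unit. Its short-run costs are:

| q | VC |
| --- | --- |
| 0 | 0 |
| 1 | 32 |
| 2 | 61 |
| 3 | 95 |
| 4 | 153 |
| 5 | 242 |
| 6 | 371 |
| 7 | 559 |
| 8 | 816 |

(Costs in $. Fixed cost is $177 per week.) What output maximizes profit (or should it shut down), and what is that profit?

q = 0 (shut down); profit = -$177

Profit at each row (π = 22q − TC): q=0: -177; q=1: -187; q=2: -194; q=3: -206; q=4: -242; q=5: -309; q=6: -416; q=7: -582; q=8: -817.
Profit is highest at q = 0. Equivalently, the lowest AVC in the table is 61/2 ≈ $30.50 at q = 2, and P = $22 falls below it — price never covers variable cost, so the firm shuts down and loses only its fixed cost.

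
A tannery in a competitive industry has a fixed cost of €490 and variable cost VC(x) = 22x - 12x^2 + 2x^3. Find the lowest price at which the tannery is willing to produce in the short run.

€4 per unit

Short-run supply begins at min AVC. From VC = 22x - 12x^2 + 2x^3, AVC = 22 - 12x + 2x^2.
At the minimum of AVC, MC = AVC. MC = 22 - 24x + 6x^2; setting MC = AVC gives 4x^2 - 12x = 0, so x = 3. min AVC = 4.
For P < €4 the firm produces nothing.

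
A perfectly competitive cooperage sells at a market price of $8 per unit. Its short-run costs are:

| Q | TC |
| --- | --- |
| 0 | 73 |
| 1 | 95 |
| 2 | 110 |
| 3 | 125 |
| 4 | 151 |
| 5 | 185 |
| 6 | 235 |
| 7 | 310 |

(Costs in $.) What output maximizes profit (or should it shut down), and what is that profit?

Profit at each row (π = 8Q − TC): Q=0: -73; Q=1: -87; Q=2: -94; Q=3: -101; Q=4: -119; Q=5: -145; Q=6: -187; Q=7: -254.
Profit is highest at Q = 0. Equivalently, the lowest AVC in the table is 52/3 ≈ $17.33 at Q = 3, and P = $8 falls below it — price never covers variable cost, so the firm shuts down and loses only its fixed cost.

Q = 0 (shut down); profit = -$73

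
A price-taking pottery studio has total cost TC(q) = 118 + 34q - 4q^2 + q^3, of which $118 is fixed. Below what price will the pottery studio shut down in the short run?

$30 per unit

Short-run supply begins at min AVC. From VC = 34q - 4q^2 + q^3, AVC = 34 - 4q + q^2.
dAVC/dq = -4 + 2q = 0 gives q = 2. min AVC = 34 - 4·2 + 2^2 = 30.
For P < $30 the firm produces nothing.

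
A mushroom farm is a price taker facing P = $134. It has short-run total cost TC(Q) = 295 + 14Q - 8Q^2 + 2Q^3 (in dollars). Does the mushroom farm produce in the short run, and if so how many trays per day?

Produce at Q = 6

Strip out fixed cost: VC = 14Q - 8Q^2 + 2Q^3. Then AVC = 14 - 8Q + 2Q^2 and MC = 14 - 16Q + 6Q^2.
AVC hits its minimum where MC = AVC, at Q = 2, giving min AVC = 14 - 8·2 + 2·2^2 = $6.
Since P = $134 ≥ min AVC = $6, price covers variable cost and the firm should produce.
Solving P = MC: -120 - 16Q + 6Q^2 = 0 ⇒ Q = -10/3 or 6. On the upward-sloping branch, Q* = 6.
Check: AVC at Q = 6 is $38 ≤ P, so revenue covers variable cost.
Profit = P·Q − TC = 134·6 − 523 = $281.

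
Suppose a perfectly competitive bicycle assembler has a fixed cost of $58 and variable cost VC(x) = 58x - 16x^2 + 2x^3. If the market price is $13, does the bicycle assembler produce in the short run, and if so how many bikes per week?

Shut down

Strip out fixed cost: VC = 58x - 16x^2 + 2x^3. Then AVC = 58 - 16x + 2x^2 and MC = 58 - 32x + 6x^2.
AVC is minimized where dAVC/dx = -16 + 4x = 0, at x = 4; min AVC = 58 - 16·4 + 2·4^2 = $26.
P = $13 lies below min AVC = $26; no output level covers variable cost.
The firm minimizes its loss by shutting down and losing only its fixed cost of $58.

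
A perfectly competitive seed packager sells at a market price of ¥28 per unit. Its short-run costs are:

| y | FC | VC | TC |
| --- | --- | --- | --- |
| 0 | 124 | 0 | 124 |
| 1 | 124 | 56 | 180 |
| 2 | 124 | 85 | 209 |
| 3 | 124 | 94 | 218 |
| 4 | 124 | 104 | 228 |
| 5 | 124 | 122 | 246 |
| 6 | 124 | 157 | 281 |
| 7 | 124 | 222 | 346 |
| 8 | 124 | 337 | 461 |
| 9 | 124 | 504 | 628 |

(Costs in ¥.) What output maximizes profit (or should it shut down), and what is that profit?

Compute π = P·y − TC at each output: y=0: -124; y=1: -152; y=2: -153; y=3: -134; y=4: -116; y=5: -106; y=6: -113; y=7: -150; y=8: -237; y=9: -376.
Profit is maximized at y = 5. AVC there is 122/5 = ¥24.40 ≤ P, so producing beats shutting down (which would give -¥124).

y = 5; profit = -¥106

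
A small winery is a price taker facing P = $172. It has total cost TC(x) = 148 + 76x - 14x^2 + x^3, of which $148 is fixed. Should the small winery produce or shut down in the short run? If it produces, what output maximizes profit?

Produce at x = 12

From TC, MC = TC'(x) = 76 - 28x + 3x^2 and AVC = VC/x = 76 - 14x + x^2.
AVC is minimized where dAVC/dx = -14 + 2x = 0, at x = 7; min AVC = 76 - 14·7 + 7^2 = $27.
Since P = $172 ≥ min AVC = $27, price covers variable cost and the firm should produce.
P = MC gives -96 - 28x + 3x^2 = 0, with roots -8/3 and 12. Take the larger (rising MC): x* = 12.
Check: AVC at x = 12 is $52 ≤ P, so revenue covers variable cost.
Profit = P·x − TC = 172·12 − 772 = $1292.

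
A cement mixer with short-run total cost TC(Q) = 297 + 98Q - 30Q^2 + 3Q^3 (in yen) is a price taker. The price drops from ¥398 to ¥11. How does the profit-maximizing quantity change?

Output falls from 10 to 0 (the firm shuts down)

MC = 98 - 60Q + 9Q^2; the shutdown threshold is min AVC = ¥23 (at Q = 5).
At P = ¥398 ≥ min AVC, set P = MC on the rising branch: Q = 10.
At P = ¥11 < min AVC = ¥23, price no longer covers variable cost at any output, so the firm shuts down: Q = 0.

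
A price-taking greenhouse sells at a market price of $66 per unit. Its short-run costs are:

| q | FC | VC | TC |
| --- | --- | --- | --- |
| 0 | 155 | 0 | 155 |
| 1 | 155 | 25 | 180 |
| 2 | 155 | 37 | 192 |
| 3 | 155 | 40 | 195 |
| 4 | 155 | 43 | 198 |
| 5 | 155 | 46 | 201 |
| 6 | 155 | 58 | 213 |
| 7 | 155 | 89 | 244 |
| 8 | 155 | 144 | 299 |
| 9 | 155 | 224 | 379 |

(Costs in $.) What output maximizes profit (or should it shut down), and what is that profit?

q = 8; profit = $229

Tabulate TR − TC: q=0: -155; q=1: -114; q=2: -60; q=3: 3; q=4: 66; q=5: 129; q=6: 183; q=7: 218; q=8: 229; q=9: 215.
Profit is maximized at q = 8. AVC there is 144/8 = $18 ≤ P, so producing beats shutting down (which would give -$155).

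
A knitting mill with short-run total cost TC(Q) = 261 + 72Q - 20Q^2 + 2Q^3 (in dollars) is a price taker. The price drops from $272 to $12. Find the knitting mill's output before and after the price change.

MC = 72 - 40Q + 6Q^2; the shutdown threshold is min AVC = $22 (at Q = 5).
With P = $272 above the shutdown price, P = MC gives Q = 10.
At P = $12 < min AVC = $22, price no longer covers variable cost at any output, so the firm shuts down: Q = 0.

Output falls from 10 to 0 (the firm shuts down)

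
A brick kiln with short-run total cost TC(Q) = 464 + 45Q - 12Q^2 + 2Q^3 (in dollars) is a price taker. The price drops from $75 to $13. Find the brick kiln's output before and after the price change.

Output falls from 5 to 0 (the firm shuts down)

AVC = 45 - 12Q + 2Q^2, minimized at Q = 3 where min AVC = $27. MC = 45 - 24Q + 6Q^2.
At P = $75 ≥ min AVC, set P = MC on the rising branch: Q = 5.
At P = $13 < min AVC = $27, price no longer covers variable cost at any output, so the firm shuts down: Q = 0.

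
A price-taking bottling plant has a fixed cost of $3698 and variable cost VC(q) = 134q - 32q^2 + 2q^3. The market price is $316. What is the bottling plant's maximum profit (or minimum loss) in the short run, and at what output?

Profit = -$318 at q = 13

AVC = 134 - 32q + 2q^2; min AVC = $6 at q = 8. Since P = $316 ≥ min AVC, the firm produces.
With MC = 134 - 64q + 6q^2, P = MC on the upward-sloping part at q* = 13.
TR = 316·13 = 4108. TC = 3698 + 728 = 4426. Profit = 4108 − 4426 = -$318.
By producing, the firm covers all variable cost plus $3380 of fixed cost; shutting down would lose the full $3698.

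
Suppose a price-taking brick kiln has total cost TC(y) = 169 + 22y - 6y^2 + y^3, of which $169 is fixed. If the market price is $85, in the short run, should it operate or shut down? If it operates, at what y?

Produce at y = 7

From TC, MC = TC'(y) = 22 - 12y + 3y^2 and AVC = VC/y = 22 - 6y + y^2.
AVC is minimized where dAVC/dy = -6 + 2y = 0, at y = 3; min AVC = 22 - 6·3 + 3^2 = $13.
Since P = $85 ≥ min AVC = $13, price covers variable cost and the firm should produce.
Solving P = MC: -63 - 12y + 3y^2 = 0 ⇒ y = -3 or 7. On the upward-sloping branch, y* = 7.
Check: AVC at y = 7 is $29 ≤ P, so revenue covers variable cost.
Profit = P·y − TC = 85·7 − 372 = $223.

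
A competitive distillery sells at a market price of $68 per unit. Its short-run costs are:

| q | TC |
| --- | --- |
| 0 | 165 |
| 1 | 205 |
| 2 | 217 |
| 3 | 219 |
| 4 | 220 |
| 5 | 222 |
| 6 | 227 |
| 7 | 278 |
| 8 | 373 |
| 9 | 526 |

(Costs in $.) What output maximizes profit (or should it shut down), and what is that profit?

Tabulate TR − TC: q=0: -165; q=1: -137; q=2: -81; q=3: -15; q=4: 52; q=5: 118; q=6: 181; q=7: 198; q=8: 171; q=9: 86.
Profit is maximized at q = 7. AVC there is 113/7 = $16.14 ≤ P, so producing beats shutting down (which would give -$165).

q = 7; profit = $198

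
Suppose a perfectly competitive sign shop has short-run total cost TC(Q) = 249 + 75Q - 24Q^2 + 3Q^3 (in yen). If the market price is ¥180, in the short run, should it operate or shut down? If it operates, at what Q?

Produce at Q = 7

From TC, MC = TC'(Q) = 75 - 48Q + 9Q^2 and AVC = VC/Q = 75 - 24Q + 3Q^2.
AVC is minimized where dAVC/dQ = -24 + 6Q = 0, at Q = 4; min AVC = 75 - 24·4 + 3·4^2 = ¥27.
P = ¥180 exceeds min AVC = ¥27, so the firm stays open.
Solving P = MC: -105 - 48Q + 9Q^2 = 0 ⇒ Q = -5/3 or 7. On the upward-sloping branch, Q* = 7.
Check: AVC at Q = 7 is ¥54 ≤ P, so revenue covers variable cost.
Profit = P·Q − TC = 180·7 − 627 = ¥633.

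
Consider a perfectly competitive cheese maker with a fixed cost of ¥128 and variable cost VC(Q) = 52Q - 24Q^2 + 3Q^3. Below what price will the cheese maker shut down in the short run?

¥4 per unit

Short-run supply begins at min AVC. From VC = 52Q - 24Q^2 + 3Q^3, AVC = 52 - 24Q + 3Q^2.
At the minimum of AVC, MC = AVC. MC = 52 - 48Q + 9Q^2; setting MC = AVC gives 6Q^2 - 24Q = 0, so Q = 4. min AVC = 4.
For P < ¥4 the firm produces nothing.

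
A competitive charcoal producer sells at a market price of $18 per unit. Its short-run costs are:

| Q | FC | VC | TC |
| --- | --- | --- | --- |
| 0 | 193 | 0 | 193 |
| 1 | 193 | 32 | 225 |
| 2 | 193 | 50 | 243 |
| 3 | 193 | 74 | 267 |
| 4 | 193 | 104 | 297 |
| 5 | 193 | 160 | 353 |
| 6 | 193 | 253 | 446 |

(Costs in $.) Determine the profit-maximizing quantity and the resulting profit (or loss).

Compute π = P·Q − TC at each output: Q=0: -193; Q=1: -207; Q=2: -207; Q=3: -213; Q=4: -225; Q=5: -263; Q=6: -338.
Profit is highest at Q = 0. Equivalently, the lowest AVC in the table is 74/3 ≈ $24.67 at Q = 3, and P = $18 falls below it — price never covers variable cost, so the firm shuts down and loses only its fixed cost.

Q = 0 (shut down); profit = -$193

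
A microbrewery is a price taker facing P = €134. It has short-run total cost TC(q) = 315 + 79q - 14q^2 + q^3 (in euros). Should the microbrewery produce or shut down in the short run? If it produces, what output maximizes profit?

From TC, MC = TC'(q) = 79 - 28q + 3q^2 and AVC = VC/q = 79 - 14q + q^2.
AVC is minimized where dAVC/dq = -14 + 2q = 0, at q = 7; min AVC = 79 - 14·7 + 7^2 = €30.
P = €134 exceeds min AVC = €30, so the firm stays open.
Solving P = MC: -55 - 28q + 3q^2 = 0 ⇒ q = -5/3 or 11. On the upward-sloping branch, q* = 11.
Check: AVC at q = 11 is €46 ≤ P, so revenue covers variable cost.
Profit = P·q − TC = 134·11 − 821 = €653.

Produce at q = 11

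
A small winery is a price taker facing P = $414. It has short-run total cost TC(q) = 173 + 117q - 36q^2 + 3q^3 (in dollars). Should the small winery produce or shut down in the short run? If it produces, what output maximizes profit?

Variable cost is VC = 117q - 36q^2 + 3q^3, so AVC = VC/q = 117 - 36q + 3q^2 and MC = dTC/dq = 117 - 72q + 9q^2.
AVC is minimized where dAVC/dq = -36 + 6q = 0, at q = 6; min AVC = 117 - 36·6 + 3·6^2 = $9.
Since P = $414 ≥ min AVC = $9, price covers variable cost and the firm should produce.
Solving P = MC: -297 - 72q + 9q^2 = 0 ⇒ q = -3 or 11. On the upward-sloping branch, q* = 11.
Check: AVC at q = 11 is $84 ≤ P, so revenue covers variable cost.
Profit = P·q − TC = 414·11 − 1097 = $3457.

Produce at q = 11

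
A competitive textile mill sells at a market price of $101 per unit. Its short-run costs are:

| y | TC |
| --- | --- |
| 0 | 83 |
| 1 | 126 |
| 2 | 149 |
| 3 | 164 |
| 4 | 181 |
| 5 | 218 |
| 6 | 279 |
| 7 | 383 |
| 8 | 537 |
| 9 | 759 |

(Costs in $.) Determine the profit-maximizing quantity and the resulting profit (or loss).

Compute π = P·y − TC at each output: y=0: -83; y=1: -25; y=2: 53; y=3: 139; y=4: 223; y=5: 287; y=6: 327; y=7: 324; y=8: 271; y=9: 150.
Profit is maximized at y = 6. AVC there is 196/6 = $32.67 ≤ P, so producing beats shutting down (which would give -$83).

y = 6; profit = $327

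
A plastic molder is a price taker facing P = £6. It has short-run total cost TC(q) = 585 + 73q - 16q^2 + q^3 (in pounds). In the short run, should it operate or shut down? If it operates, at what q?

Shut down

Strip out fixed cost: VC = 73q - 16q^2 + q^3. Then AVC = 73 - 16q + q^2 and MC = 73 - 32q + 3q^2.
The AVC parabola has its vertex at q = 16/2 = 8, where AVC = 73 - 16·8 + 8^2 = £9.
P = £6 lies below min AVC = £9; no output level covers variable cost.
The firm minimizes its loss by shutting down and losing only its fixed cost of £585.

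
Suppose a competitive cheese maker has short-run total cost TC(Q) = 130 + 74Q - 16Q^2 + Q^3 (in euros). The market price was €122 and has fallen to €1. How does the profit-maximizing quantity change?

Output falls from 12 to 0 (the firm shuts down)

AVC = 74 - 16Q + Q^2, minimized at Q = 8 where min AVC = €10. MC = 74 - 32Q + 3Q^2.
With P = €122 above the shutdown price, P = MC gives Q = 12.
At P = €1 < min AVC = €10, price no longer covers variable cost at any output, so the firm shuts down: Q = 0.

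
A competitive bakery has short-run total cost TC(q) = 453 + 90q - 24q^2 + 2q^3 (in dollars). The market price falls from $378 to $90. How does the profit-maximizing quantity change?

Output falls from 12 to 8

MC = 90 - 48q + 6q^2; the shutdown threshold is min AVC = $18 (at q = 6).
At P = $378 ≥ min AVC, set P = MC on the rising branch: q = 12.
At P = $90 ≥ min AVC, set P = MC: q = 8. The firm stays open but cuts output.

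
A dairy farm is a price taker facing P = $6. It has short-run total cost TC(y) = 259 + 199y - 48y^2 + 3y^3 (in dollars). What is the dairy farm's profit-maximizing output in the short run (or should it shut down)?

From TC, MC = TC'(y) = 199 - 96y + 9y^2 and AVC = VC/y = 199 - 48y + 3y^2.
AVC is minimized where dAVC/dy = -48 + 6y = 0, at y = 8; min AVC = 199 - 48·8 + 3·8^2 = $7.
P = $6 lies below min AVC = $7; no output level covers variable cost.
Best response: produce nothing and absorb the $259 fixed cost.

Shut down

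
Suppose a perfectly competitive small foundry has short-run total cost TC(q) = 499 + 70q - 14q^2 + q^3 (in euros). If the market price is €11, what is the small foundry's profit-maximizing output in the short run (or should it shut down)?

Strip out fixed cost: VC = 70q - 14q^2 + q^3. Then AVC = 70 - 14q + q^2 and MC = 70 - 28q + 3q^2.
The AVC parabola has its vertex at q = 14/2 = 7, where AVC = 70 - 14·7 + 7^2 = €21.
Since P = €11 < min AVC = €21, price fails to cover variable cost at any output.
The firm minimizes its loss by shutting down and losing only its fixed cost of €499.

Shut down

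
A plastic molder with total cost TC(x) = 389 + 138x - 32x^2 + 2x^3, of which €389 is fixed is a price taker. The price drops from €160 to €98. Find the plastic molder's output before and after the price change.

Output falls from 11 to 10

AVC = 138 - 32x + 2x^2, minimized at x = 8 where min AVC = €10. MC = 138 - 64x + 6x^2.
With P = €160 above the shutdown price, P = MC gives x = 11.
At P = €98 ≥ min AVC, set P = MC: x = 10. The firm stays open but cuts output.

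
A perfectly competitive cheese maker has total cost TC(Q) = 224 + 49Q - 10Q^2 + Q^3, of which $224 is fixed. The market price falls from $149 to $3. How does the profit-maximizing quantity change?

MC = 49 - 20Q + 3Q^2; the shutdown threshold is min AVC = $24 (at Q = 5).
With P = $149 above the shutdown price, P = MC gives Q = 10.
At P = $3 < min AVC = $24, price no longer covers variable cost at any output, so the firm shuts down: Q = 0.

Output falls from 10 to 0 (the firm shuts down)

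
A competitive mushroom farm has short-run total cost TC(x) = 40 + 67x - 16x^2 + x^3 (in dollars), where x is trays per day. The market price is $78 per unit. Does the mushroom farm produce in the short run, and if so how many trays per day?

Strip out fixed cost: VC = 67x - 16x^2 + x^3. Then AVC = 67 - 16x + x^2 and MC = 67 - 32x + 3x^2.
AVC hits its minimum where MC = AVC, at x = 8, giving min AVC = 67 - 16·8 + 8^2 = $3.
P = $78 exceeds min AVC = $3, so the firm stays open.
Solving P = MC: -11 - 32x + 3x^2 = 0 ⇒ x = -1/3 or 11. On the upward-sloping branch, x* = 11.
Check: AVC at x = 11 is $12 ≤ P, so revenue covers variable cost.
Profit = P·x − TC = 78·11 − 172 = $686.

Produce at x = 11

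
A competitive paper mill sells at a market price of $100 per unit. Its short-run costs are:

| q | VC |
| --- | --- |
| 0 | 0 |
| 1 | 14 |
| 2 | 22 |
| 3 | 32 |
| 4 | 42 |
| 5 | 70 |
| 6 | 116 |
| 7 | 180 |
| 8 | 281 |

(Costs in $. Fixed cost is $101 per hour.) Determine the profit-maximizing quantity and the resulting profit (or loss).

Profit at each row (π = 100q − TC): q=0: -101; q=1: -15; q=2: 77; q=3: 167; q=4: 257; q=5: 329; q=6: 383; q=7: 419; q=8: 418.
Profit is maximized at q = 7. AVC there is 180/7 = $25.71 ≤ P, so producing beats shutting down (which would give -$101).

q = 7; profit = $419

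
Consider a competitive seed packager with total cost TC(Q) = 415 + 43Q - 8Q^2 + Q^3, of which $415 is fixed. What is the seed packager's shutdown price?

The shutdown price is the minimum of AVC. VC = 43Q - 8Q^2 + Q^3, so AVC = 43 - 8Q + Q^2.
dAVC/dQ = -8 + 2Q = 0 gives Q = 4. min AVC = 43 - 8·4 + 4^2 = 27.
The firm shuts down for any P below $27.

$27 per unit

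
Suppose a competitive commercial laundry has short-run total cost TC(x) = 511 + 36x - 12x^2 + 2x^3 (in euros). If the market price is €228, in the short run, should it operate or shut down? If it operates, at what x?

Strip out fixed cost: VC = 36x - 12x^2 + 2x^3. Then AVC = 36 - 12x + 2x^2 and MC = 36 - 24x + 6x^2.
AVC hits its minimum where MC = AVC, at x = 3, giving min AVC = 36 - 12·3 + 2·3^2 = €18.
P = €228 exceeds min AVC = €18, so the firm stays open.
Solving P = MC: -192 - 24x + 6x^2 = 0 ⇒ x = -4 or 8. On the upward-sloping branch, x* = 8.
Check: AVC at x = 8 is €68 ≤ P, so revenue covers variable cost.
Profit = P·x − TC = 228·8 − 1055 = €769.

Produce at x = 8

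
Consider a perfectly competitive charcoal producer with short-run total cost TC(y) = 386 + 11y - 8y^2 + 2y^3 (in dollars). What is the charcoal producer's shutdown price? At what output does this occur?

$3 per unit, at y = 2

The shutdown price is the minimum of AVC. VC = 11y - 8y^2 + 2y^3, so AVC = 11 - 8y + 2y^2.
At the minimum of AVC, MC = AVC. MC = 11 - 16y + 6y^2; setting MC = AVC gives 4y^2 - 8y = 0, so y = 2. min AVC = 3.
For P < $3 the firm produces nothing.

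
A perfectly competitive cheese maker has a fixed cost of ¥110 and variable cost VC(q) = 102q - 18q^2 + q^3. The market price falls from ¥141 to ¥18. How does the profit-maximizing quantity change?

Output falls from 13 to 0 (the firm shuts down)

MC = 102 - 36q + 3q^2; the shutdown threshold is min AVC = ¥21 (at q = 9).
With P = ¥141 above the shutdown price, P = MC gives q = 13.
At P = ¥18 < min AVC = ¥21, price no longer covers variable cost at any output, so the firm shuts down: q = 0.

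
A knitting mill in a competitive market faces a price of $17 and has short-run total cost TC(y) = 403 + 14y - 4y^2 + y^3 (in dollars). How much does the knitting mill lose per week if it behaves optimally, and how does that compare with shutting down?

AVC = 14 - 4y + y^2 has its minimum $10 at y = 2; price $17 clears that bar, so the firm operates.
With MC = 14 - 8y + 3y^2, P = MC on the upward-sloping part at y* = 3.
TR = 17·3 = 51. TC = 403 + 33 = 436. Profit = 51 − 436 = -$385.
That loss of $385 beats the $403 the firm would lose by shutting down; producing recovers $18 of fixed cost.

Profit = -$385 at y = 3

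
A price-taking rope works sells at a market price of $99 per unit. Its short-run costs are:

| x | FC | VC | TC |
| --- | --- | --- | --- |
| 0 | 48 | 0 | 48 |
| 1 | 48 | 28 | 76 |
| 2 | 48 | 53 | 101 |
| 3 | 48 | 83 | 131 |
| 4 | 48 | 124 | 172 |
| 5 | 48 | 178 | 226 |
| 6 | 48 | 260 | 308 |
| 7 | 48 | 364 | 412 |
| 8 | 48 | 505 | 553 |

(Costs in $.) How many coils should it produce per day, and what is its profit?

Tabulate TR − TC: x=0: -48; x=1: 23; x=2: 97; x=3: 166; x=4: 224; x=5: 269; x=6: 286; x=7: 281; x=8: 239.
Profit is maximized at x = 6. AVC there is 260/6 = $43.33 ≤ P, so producing beats shutting down (which would give -$48).

x = 6; profit = $286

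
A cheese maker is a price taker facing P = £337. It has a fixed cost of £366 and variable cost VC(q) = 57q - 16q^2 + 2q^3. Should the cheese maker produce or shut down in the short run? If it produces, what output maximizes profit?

Variable cost is VC = 57q - 16q^2 + 2q^3, so AVC = VC/q = 57 - 16q + 2q^2 and MC = dTC/dq = 57 - 32q + 6q^2.
The AVC parabola has its vertex at q = 16/4 = 4, where AVC = 57 - 16·4 + 2·4^2 = £25.
P = £337 exceeds min AVC = £25, so the firm stays open.
P = MC gives -280 - 32q + 6q^2 = 0, with roots -14/3 and 10. Take the larger (rising MC): q* = 10.
Check: AVC at q = 10 is £97 ≤ P, so revenue covers variable cost.
Profit = P·q − TC = 337·10 − 1336 = £2034.

Produce at q = 10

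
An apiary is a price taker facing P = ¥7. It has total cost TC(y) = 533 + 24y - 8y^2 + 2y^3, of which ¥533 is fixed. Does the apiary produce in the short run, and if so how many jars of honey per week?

Shut down

From TC, MC = TC'(y) = 24 - 16y + 6y^2 and AVC = VC/y = 24 - 8y + 2y^2.
The AVC parabola has its vertex at y = 8/4 = 2, where AVC = 24 - 8·2 + 2·2^2 = ¥16.
Since P = ¥7 < min AVC = ¥16, price fails to cover variable cost at any output.
The firm minimizes its loss by shutting down and losing only its fixed cost of ¥533.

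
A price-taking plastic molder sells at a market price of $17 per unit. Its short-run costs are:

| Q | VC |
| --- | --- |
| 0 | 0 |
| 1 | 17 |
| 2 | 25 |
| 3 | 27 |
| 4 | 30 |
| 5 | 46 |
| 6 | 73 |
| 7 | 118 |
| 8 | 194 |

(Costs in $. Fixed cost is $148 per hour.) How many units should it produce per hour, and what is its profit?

Tabulate TR − TC: Q=0: -148; Q=1: -148; Q=2: -139; Q=3: -124; Q=4: -110; Q=5: -109; Q=6: -119; Q=7: -147; Q=8: -206.
Profit is maximized at Q = 5. AVC there is 46/5 = $9.20 ≤ P, so producing beats shutting down (which would give -$148).

Q = 5; profit = -$109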